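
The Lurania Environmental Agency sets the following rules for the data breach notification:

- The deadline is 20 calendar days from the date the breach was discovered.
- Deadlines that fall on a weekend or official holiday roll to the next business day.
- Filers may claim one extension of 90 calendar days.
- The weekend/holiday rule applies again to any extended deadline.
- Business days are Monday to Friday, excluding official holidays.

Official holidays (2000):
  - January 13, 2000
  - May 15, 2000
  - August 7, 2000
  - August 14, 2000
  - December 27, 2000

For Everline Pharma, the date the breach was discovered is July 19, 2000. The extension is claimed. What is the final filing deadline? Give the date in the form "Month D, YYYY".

November 6, 2000

Adding 20 calendar days to July 19, 2000 gives August 8, 2000.
Since August 8, 2000 is a Tuesday and not a holiday, the date is unchanged.
Add the 90 calendar-day extension to August 8, 2000: November 6, 2000.
Since November 6, 2000 is a Monday and not a holiday, the date is unchanged.
The final due date is November 6, 2000.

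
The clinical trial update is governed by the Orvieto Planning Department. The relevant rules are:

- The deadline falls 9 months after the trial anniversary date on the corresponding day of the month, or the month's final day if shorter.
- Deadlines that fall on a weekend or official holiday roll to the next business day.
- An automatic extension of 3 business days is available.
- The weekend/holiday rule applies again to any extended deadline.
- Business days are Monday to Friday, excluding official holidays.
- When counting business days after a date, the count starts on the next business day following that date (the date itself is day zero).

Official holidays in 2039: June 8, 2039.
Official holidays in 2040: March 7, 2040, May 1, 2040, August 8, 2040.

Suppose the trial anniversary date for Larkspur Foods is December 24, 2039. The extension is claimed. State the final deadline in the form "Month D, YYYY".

9 months after December 24, 2039, on the same day of the month, is September 24, 2040.
September 24, 2040 is a Monday and not a listed holiday, so it stands.
The 3-business-day extension runs from September 24, 2040 to September 27, 2040.
September 27, 2040 (Thursday) is already a business day.
Deadline: September 27, 2040.

September 27, 2040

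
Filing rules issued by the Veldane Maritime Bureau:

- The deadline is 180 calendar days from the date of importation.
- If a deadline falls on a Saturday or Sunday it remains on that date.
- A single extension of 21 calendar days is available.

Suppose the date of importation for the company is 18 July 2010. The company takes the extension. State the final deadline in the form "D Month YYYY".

4 February 2011

Adding 180 calendar days to 18 July 2010 gives 14 January 2011.
14 January 2011 is a Friday; no weekend or holiday adjustment applies.
Add the 21 calendar-day extension to 14 January 2011: 4 February 2011.
4 February 2011 falls on a Friday. The rules make no weekend/holiday allowance, so it remains 4 February 2011.
Deadline: 4 February 2011.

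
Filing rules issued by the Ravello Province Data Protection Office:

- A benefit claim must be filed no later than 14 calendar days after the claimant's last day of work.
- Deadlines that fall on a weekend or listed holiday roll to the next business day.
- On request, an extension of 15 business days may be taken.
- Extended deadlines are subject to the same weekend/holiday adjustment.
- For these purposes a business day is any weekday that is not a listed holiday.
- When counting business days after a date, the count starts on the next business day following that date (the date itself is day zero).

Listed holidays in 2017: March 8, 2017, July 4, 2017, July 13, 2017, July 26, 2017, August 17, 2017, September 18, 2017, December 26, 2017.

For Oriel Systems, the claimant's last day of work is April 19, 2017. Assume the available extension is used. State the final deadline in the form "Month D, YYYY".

May 24, 2017

14 calendar days after April 19, 2017 is May 3, 2017.
May 3, 2017 falls on a Wednesday, which is a business day, so no adjustment is needed.
Counting 15 further business days from May 3, 2017 reaches May 24, 2017.
Since May 24, 2017 is a Wednesday and not a holiday, the date is unchanged.
So the filing is due May 24, 2017.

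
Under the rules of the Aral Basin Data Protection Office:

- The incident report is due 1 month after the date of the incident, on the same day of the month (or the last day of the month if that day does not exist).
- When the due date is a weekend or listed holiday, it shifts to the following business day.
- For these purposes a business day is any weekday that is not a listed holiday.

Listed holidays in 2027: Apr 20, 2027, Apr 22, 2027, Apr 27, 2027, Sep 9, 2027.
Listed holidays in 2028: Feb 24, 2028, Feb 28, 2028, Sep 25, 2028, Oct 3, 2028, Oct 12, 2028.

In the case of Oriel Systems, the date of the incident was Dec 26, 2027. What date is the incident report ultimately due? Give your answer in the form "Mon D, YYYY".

1 month after Dec 26, 2027, on the same day of the month, is Jan 26, 2028.
Jan 26, 2028 falls on a Wednesday, which is a business day, so no adjustment is needed.
Deadline: Jan 26, 2028.

Jan 26, 2028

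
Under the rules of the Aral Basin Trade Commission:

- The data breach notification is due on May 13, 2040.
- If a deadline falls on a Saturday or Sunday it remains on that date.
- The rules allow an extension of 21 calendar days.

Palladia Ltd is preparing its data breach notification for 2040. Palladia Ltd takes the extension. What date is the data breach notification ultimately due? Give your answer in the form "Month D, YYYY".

Start from the fixed due date, May 13, 2040.
May 13, 2040 is a Sunday; no weekend or holiday adjustment applies.
The 21-calendar-day extension moves the deadline from May 13, 2040 to June 3, 2040.
June 3, 2040 is a Sunday; no weekend or holiday adjustment applies.
Final deadline: June 3, 2040.

June 3, 2040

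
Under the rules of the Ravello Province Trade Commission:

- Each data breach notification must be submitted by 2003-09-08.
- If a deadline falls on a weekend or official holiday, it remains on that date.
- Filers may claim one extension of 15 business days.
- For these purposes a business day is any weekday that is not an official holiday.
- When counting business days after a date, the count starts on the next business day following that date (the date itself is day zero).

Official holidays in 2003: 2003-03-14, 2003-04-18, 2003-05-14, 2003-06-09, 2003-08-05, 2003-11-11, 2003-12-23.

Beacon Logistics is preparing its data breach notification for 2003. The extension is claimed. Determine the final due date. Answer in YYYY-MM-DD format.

The statutory due date is 2003-09-08.
No adjustment is made for weekends or holidays, so 2003-09-08 stands.
Counting 15 further business days from 2003-09-08 reaches 2003-09-29.
2003-09-29 falls on a Monday. The rules make no weekend/holiday allowance, so it remains 2003-09-29.
The final due date is 2003-09-29.

2003-09-29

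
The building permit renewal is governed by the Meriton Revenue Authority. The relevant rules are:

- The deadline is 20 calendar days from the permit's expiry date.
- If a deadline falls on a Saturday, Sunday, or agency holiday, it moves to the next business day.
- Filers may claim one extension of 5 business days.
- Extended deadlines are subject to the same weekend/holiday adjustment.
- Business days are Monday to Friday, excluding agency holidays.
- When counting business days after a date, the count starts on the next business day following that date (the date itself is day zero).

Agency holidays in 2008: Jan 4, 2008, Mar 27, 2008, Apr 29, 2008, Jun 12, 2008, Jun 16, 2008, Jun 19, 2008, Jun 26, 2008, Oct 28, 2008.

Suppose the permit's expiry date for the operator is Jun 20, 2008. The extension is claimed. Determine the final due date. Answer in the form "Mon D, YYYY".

Jul 17, 2008

20 calendar days after Jun 20, 2008 is Jul 10, 2008.
Jul 10, 2008 (Thursday) is already a business day.
Applying the 5-business-day extension: 5 business days after Jul 10, 2008 is Jul 17, 2008.
Jul 17, 2008 is a Thursday and not a listed holiday, so it stands.
The final due date is Jul 17, 2008.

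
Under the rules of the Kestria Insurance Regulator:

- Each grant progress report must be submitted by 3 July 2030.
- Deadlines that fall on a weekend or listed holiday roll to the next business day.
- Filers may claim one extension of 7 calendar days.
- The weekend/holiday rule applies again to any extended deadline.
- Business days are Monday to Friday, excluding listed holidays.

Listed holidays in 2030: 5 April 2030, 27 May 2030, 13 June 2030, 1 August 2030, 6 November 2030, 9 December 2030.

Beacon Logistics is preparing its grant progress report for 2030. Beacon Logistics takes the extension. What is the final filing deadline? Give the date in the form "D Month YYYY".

The statutory due date is 3 July 2030.
3 July 2030 is a Wednesday and not a listed holiday, so it stands.
Applying the 7-calendar-day extension: 3 July 2030 + 7 days = 10 July 2030.
10 July 2030 (Wednesday) is already a business day.
Deadline: 10 July 2030.

10 July 2030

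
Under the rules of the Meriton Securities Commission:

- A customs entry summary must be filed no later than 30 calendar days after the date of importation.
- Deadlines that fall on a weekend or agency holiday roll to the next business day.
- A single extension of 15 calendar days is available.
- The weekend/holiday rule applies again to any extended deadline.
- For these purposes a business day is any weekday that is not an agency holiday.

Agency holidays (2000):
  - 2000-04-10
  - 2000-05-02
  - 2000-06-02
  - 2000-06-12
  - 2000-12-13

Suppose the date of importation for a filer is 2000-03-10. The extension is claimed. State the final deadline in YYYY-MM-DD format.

Trigger date 2000-03-10 + 30 calendar days = 2000-04-09.
2000-04-09 is a Sunday; the next business day is 2000-04-11 (Tuesday).
The 15-calendar-day extension moves the deadline from 2000-04-11 to 2000-04-26.
2000-04-26 (Wednesday) is already a business day.
Final deadline: 2000-04-26.

2000-04-26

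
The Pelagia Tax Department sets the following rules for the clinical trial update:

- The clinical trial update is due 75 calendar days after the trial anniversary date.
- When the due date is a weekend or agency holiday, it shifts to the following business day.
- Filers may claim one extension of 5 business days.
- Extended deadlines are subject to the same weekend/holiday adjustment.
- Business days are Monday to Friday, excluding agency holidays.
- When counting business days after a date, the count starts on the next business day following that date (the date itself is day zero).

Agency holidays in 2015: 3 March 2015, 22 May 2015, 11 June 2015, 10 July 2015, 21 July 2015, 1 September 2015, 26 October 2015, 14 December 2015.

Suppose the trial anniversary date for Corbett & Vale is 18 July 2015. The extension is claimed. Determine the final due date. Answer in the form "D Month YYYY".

8 October 2015

Adding 75 calendar days to 18 July 2015 gives 1 October 2015.
1 October 2015 is a Thursday and not a listed holiday, so it stands.
Applying the 5-business-day extension: 5 business days after 1 October 2015 is 8 October 2015.
8 October 2015 (Thursday) is already a business day.
Final deadline: 8 October 2015.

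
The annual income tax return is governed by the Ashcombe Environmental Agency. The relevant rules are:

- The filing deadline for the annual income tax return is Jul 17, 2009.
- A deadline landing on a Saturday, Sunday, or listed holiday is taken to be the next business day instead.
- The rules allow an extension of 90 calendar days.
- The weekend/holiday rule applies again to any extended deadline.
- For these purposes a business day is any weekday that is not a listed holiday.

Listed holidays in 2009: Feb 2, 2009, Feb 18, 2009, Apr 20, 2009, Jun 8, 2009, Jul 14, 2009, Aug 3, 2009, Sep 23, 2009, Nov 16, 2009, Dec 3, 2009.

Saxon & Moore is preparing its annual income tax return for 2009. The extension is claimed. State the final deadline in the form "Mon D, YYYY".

Oct 15, 2009

Start from the fixed due date, Jul 17, 2009.
Jul 17, 2009 is a Friday and not a listed holiday, so it stands.
Add the 90 calendar-day extension to Jul 17, 2009: Oct 15, 2009.
Since Oct 15, 2009 is a Thursday and not a holiday, the date is unchanged.
So the filing is due Oct 15, 2009.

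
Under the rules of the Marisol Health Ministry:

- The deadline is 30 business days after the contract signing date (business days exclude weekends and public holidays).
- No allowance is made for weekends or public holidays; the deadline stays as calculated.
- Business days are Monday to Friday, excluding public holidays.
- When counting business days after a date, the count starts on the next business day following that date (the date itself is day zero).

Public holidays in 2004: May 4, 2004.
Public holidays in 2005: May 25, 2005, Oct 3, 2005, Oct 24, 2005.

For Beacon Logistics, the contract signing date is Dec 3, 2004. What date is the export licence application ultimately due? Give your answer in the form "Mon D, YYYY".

Starting the day after Dec 3, 2004 and counting 30 business days lands on Jan 14, 2005.
Jan 14, 2005 falls on a Friday. The rules make no weekend/holiday allowance, so it remains Jan 14, 2005.
Final deadline: Jan 14, 2005.

Jan 14, 2005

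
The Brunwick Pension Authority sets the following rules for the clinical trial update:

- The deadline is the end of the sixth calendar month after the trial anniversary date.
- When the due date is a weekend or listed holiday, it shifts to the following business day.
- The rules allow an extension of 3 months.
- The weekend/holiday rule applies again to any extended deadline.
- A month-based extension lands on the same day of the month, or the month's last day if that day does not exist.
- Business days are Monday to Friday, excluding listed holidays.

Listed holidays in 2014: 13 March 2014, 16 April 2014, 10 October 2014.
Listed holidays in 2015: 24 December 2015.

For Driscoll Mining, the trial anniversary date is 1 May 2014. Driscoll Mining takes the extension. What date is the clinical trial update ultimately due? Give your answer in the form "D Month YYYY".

6 months after 1 May 2014 is November 2014; that month ends on 30 November 2014.
30 November 2014 is a Sunday; the next business day is 1 December 2014 (Monday).
Applying the 3 months extension: 3 months after 1 December 2014 is 1 March 2015.
Because 1 March 2015 is a Sunday, the deadline becomes 2 March 2015 (Monday).
So the filing is due 2 March 2015.

2 March 2015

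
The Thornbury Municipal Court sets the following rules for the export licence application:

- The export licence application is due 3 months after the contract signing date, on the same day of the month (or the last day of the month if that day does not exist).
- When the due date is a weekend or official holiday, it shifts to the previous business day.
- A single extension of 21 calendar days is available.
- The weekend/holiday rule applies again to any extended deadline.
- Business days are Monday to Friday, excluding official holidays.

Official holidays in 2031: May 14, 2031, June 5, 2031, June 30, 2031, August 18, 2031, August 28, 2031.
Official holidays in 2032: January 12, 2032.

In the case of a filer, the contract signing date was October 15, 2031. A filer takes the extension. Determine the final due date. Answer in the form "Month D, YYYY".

Moving 3 months forward from October 15, 2031 on the corresponding day gives January 15, 2032.
January 15, 2032 falls on a Thursday, which is a business day, so no adjustment is needed.
Add the 21 calendar-day extension to January 15, 2032: February 5, 2032.
February 5, 2032 (Thursday) is already a business day.
The final due date is February 5, 2032.

February 5, 2032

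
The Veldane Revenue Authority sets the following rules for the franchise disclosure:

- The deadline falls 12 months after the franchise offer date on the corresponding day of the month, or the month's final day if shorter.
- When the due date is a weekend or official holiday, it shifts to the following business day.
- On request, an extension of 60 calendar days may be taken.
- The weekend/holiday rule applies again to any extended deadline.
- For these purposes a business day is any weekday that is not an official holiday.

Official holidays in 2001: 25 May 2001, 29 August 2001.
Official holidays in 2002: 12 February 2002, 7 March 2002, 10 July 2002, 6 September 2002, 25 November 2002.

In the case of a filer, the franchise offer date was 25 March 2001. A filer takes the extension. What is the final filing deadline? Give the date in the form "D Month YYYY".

24 May 2002

12 months after 25 March 2001, on the same day of the month, is 25 March 2002.
Since 25 March 2002 is a Monday and not a holiday, the date is unchanged.
The 60-calendar-day extension moves the deadline from 25 March 2002 to 24 May 2002.
Since 24 May 2002 is a Friday and not a holiday, the date is unchanged.
Deadline: 24 May 2002.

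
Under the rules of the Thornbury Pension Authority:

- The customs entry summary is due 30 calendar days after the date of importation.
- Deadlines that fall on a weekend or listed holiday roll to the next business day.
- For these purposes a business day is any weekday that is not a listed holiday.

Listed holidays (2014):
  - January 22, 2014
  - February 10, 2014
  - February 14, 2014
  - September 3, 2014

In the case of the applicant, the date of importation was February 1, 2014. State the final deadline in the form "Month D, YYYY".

March 3, 2014

From February 1, 2014, 30 calendar days later is March 3, 2014.
March 3, 2014 is a Monday and not a listed holiday, so it stands.
So the filing is due March 3, 2014.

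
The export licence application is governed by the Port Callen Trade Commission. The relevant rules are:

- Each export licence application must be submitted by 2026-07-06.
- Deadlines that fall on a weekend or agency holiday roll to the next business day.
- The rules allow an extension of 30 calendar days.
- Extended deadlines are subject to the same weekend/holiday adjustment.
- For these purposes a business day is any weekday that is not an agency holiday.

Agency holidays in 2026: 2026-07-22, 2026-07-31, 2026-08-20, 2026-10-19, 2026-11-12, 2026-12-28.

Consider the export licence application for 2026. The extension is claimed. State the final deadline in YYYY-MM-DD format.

2026-08-05

The statutory due date is 2026-07-06.
2026-07-06 is a Monday and not a listed holiday, so it stands.
Add the 30 calendar-day extension to 2026-07-06: 2026-08-05.
2026-08-05 (Wednesday) is already a business day.
Deadline: 2026-08-05.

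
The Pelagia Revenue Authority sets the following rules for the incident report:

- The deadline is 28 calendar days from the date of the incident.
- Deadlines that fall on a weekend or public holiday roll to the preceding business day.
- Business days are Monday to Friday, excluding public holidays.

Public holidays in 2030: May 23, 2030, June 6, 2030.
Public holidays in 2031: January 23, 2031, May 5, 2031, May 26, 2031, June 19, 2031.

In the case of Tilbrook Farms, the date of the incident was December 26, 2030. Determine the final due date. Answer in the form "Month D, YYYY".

January 22, 2031

Adding 28 calendar days to December 26, 2030 gives January 23, 2031.
January 23, 2031 is a listed holiday, so it moves to the preceding business day, January 22, 2031 (Wednesday).
The final due date is January 22, 2031.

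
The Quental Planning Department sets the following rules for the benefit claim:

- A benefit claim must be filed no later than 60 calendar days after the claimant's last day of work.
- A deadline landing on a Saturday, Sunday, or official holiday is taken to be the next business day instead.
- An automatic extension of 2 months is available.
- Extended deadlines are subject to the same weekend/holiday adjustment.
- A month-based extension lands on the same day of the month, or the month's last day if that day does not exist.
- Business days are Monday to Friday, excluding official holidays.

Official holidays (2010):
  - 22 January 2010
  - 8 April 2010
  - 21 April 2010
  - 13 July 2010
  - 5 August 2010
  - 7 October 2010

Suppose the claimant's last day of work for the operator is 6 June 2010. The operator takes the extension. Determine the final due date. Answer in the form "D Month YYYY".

6 October 2010

Trigger date 6 June 2010 + 60 calendar days = 5 August 2010.
5 August 2010 is a listed holiday, so it moves to the next business day, 6 August 2010 (Friday).
Applying the 2 months extension: 2 months after 6 August 2010 is 6 October 2010.
6 October 2010 is a Wednesday and not a listed holiday, so it stands.
Deadline: 6 October 2010.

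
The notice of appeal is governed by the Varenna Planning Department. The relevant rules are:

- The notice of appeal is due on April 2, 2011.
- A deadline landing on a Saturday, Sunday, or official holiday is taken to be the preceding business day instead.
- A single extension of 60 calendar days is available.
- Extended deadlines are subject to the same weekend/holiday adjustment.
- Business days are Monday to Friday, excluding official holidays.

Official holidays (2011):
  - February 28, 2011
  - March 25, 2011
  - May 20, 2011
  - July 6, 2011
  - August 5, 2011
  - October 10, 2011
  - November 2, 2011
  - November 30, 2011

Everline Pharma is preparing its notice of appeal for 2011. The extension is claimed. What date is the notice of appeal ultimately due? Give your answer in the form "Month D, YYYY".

May 31, 2011

Start from the fixed due date, April 2, 2011.
Because April 2, 2011 is a Saturday, the deadline becomes April 1, 2011 (Friday).
Applying the 60-calendar-day extension: April 1, 2011 + 60 days = May 31, 2011.
May 31, 2011 (Tuesday) is already a business day.
So the filing is due May 31, 2011.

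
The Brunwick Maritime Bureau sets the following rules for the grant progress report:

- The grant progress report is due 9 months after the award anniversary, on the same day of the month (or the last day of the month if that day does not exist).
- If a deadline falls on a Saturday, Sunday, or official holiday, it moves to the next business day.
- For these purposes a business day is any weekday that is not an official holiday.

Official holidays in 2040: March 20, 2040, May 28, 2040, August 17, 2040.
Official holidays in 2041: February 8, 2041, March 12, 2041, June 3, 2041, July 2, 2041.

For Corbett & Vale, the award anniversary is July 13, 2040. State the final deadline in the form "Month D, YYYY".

April 15, 2041

9 months from July 13, 2040 is April 13, 2041.
April 13, 2041 is a Saturday; the next business day is April 15, 2041 (Monday).
The final due date is April 15, 2041.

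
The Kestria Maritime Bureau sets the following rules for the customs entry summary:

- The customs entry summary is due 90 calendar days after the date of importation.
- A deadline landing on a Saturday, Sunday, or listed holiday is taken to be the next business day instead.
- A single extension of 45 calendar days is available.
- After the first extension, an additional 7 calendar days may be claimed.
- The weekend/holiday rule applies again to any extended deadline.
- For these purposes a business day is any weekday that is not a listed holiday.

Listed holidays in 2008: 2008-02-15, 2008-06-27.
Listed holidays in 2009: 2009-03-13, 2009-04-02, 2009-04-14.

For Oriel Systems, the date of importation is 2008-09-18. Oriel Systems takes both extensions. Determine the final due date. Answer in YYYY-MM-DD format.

2009-02-09

From 2008-09-18, 90 calendar days later is 2008-12-17.
2008-12-17 falls on a Wednesday, which is a business day, so no adjustment is needed.
With the 45-day extension, 2008-12-17 becomes 2009-01-31.
2009-01-31 is a Saturday, so it moves to the next business day, 2009-02-02 (Monday).
The 7-calendar-day extension moves the deadline from 2009-02-02 to 2009-02-09.
2009-02-09 (Monday) is already a business day.
Deadline: 2009-02-09.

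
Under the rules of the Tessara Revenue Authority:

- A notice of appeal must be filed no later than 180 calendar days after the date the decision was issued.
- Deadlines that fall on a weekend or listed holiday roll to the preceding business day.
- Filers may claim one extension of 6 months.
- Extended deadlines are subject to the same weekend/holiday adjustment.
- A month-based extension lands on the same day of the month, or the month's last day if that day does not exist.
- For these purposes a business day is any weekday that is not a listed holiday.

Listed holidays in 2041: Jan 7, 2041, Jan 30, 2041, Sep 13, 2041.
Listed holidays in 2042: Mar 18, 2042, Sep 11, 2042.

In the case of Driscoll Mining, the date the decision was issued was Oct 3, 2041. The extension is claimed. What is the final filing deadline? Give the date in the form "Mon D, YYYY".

180 calendar days after Oct 3, 2041 is Apr 1, 2042.
Apr 1, 2042 (Tuesday) is already a business day.
The 6 months extension carries Apr 1, 2042 to Oct 1, 2042.
Since Oct 1, 2042 is a Wednesday and not a holiday, the date is unchanged.
So the filing is due Oct 1, 2042.

Oct 1, 2042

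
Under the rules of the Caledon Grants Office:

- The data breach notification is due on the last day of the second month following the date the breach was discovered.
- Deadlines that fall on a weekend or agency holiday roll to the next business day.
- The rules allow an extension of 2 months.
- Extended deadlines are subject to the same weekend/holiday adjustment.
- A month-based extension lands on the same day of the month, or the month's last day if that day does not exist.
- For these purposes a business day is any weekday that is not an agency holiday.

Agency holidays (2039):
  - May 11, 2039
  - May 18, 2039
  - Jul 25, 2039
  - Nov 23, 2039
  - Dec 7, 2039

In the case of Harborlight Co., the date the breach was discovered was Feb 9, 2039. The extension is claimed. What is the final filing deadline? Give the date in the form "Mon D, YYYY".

2 months after Feb 9, 2039 is April 2039; that month ends on Apr 30, 2039.
Apr 30, 2039 falls on a Saturday. Rolling to the next business day gives May 2, 2039, a Monday.
The 2 months extension carries May 2, 2039 to Jul 2, 2039.
Jul 2, 2039 is a Saturday, so it moves to the next business day, Jul 4, 2039 (Monday).
Final deadline: Jul 4, 2039.

Jul 4, 2039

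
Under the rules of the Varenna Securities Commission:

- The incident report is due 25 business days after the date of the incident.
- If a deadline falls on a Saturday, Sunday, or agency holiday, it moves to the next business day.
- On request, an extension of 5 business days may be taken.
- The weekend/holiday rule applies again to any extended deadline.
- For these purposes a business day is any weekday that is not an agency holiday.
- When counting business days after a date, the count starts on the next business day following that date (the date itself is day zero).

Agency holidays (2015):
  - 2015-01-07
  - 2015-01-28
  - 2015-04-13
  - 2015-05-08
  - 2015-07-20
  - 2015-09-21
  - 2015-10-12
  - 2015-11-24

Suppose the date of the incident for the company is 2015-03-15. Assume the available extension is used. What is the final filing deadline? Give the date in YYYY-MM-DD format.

Starting the day after 2015-03-15 and counting 25 business days lands on 2015-04-20.
Since 2015-04-20 is a Monday and not a holiday, the date is unchanged.
Applying the 5-business-day extension: 5 business days after 2015-04-20 is 2015-04-27.
2015-04-27 is a Monday and not a listed holiday, so it stands.
Final deadline: 2015-04-27.

2015-04-27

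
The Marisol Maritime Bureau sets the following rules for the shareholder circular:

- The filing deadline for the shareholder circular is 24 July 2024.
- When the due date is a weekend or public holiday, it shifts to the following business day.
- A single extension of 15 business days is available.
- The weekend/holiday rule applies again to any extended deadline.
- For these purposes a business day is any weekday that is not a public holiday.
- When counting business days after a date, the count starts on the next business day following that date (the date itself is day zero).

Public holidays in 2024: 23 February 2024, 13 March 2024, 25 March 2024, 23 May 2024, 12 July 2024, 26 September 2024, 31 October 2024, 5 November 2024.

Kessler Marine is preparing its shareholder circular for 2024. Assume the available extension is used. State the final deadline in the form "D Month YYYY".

14 August 2024

The stated deadline is 24 July 2024.
24 July 2024 is a Wednesday and not a listed holiday, so it stands.
The 15-business-day extension runs from 24 July 2024 to 14 August 2024.
14 August 2024 is a Wednesday and not a listed holiday, so it stands.
Deadline: 14 August 2024.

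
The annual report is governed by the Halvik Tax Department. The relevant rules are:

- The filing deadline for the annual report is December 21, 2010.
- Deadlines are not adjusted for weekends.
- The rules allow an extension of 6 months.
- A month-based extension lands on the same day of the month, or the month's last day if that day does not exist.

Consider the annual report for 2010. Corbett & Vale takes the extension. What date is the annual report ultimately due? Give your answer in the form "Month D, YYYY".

The stated deadline is December 21, 2010.
December 21, 2010 is a Tuesday; no weekend or holiday adjustment applies.
Add 6 months to December 21, 2010: June 21, 2011.
June 21, 2011 is a Tuesday; no weekend or holiday adjustment applies.
Deadline: June 21, 2011.

June 21, 2011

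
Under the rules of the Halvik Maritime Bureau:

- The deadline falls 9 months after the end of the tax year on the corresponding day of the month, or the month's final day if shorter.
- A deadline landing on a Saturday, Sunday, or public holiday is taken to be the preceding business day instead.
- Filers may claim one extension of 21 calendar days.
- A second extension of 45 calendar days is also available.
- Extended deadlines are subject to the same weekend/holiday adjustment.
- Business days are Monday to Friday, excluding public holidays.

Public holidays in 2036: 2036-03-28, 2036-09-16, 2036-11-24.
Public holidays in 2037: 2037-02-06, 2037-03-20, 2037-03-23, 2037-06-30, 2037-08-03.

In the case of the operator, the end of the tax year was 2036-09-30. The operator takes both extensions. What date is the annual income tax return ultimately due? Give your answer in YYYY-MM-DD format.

9 months from 2036-09-30 is 2037-06-30.
2037-06-30 is a listed holiday, so it moves to the preceding business day, 2037-06-29 (Monday).
With the 21-day extension, 2037-06-29 becomes 2037-07-20.
2037-07-20 is a Monday and not a listed holiday, so it stands.
With the 45-day extension, 2037-07-20 becomes 2037-09-03.
Since 2037-09-03 is a Thursday and not a holiday, the date is unchanged.
Final deadline: 2037-09-03.

2037-09-03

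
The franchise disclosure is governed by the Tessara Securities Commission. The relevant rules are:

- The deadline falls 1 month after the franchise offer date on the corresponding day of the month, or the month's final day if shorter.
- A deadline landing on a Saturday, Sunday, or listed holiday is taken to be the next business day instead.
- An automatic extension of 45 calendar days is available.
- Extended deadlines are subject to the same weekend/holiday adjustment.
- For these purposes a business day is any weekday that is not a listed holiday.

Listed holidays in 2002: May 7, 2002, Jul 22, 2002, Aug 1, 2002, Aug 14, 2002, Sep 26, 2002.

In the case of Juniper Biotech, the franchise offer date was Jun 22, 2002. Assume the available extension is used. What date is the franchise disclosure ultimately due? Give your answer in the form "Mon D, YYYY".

1 month after Jun 22, 2002, on the same day of the month, is Jul 22, 2002.
Jul 22, 2002 is a listed holiday; the next business day is Jul 23, 2002 (Tuesday).
The 45-calendar-day extension moves the deadline from Jul 23, 2002 to Sep 6, 2002.
Since Sep 6, 2002 is a Friday and not a holiday, the date is unchanged.
The final due date is Sep 6, 2002.

Sep 6, 2002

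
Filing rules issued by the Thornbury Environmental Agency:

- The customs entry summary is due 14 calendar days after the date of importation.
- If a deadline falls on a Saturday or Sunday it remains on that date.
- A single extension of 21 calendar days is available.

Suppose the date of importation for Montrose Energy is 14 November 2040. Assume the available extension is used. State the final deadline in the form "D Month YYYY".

From 14 November 2040, 14 calendar days later is 28 November 2040.
No adjustment is made for weekends or holidays, so 28 November 2040 stands.
Add the 21 calendar-day extension to 28 November 2040: 19 December 2040.
19 December 2040 is a Wednesday; no weekend or holiday adjustment applies.
Deadline: 19 December 2040.

19 December 2040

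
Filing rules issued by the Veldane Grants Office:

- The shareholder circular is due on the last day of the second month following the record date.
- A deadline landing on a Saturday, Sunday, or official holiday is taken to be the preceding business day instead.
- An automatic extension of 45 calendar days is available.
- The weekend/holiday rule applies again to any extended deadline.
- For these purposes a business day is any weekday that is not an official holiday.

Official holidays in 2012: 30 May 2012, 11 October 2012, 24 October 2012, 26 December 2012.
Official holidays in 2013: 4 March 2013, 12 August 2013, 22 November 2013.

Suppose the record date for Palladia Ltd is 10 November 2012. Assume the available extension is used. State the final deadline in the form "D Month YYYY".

The second month after 10 November 2012 is January 2013, whose last day is 31 January 2013.
31 January 2013 falls on a Thursday, which is a business day, so no adjustment is needed.
With the 45-day extension, 31 January 2013 becomes 17 March 2013.
17 March 2013 falls on a Sunday. Rolling to the preceding business day gives 15 March 2013, a Friday.
The final due date is 15 March 2013.

15 March 2013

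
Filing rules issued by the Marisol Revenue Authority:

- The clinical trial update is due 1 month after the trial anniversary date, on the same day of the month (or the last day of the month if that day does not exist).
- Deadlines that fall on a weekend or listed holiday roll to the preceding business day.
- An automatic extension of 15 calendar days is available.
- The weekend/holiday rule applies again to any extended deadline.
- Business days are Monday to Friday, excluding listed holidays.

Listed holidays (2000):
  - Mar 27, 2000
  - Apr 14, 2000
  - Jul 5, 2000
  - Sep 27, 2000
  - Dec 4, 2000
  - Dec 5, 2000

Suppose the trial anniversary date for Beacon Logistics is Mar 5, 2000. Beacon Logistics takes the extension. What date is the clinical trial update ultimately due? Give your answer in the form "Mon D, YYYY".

Apr 20, 2000

1 month from Mar 5, 2000 is Apr 5, 2000.
Since Apr 5, 2000 is a Wednesday and not a holiday, the date is unchanged.
The 15-calendar-day extension moves the deadline from Apr 5, 2000 to Apr 20, 2000.
Apr 20, 2000 is a Thursday and not a listed holiday, so it stands.
Deadline: Apr 20, 2000.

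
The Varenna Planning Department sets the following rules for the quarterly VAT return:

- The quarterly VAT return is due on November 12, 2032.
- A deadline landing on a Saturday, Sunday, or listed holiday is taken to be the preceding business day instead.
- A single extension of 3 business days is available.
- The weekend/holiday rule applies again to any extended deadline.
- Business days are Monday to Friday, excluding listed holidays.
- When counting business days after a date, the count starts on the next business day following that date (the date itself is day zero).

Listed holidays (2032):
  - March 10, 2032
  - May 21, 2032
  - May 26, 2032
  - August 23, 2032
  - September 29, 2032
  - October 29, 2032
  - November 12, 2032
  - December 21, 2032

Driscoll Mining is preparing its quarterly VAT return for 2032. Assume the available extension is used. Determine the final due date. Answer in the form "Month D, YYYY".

November 17, 2032

The stated deadline is November 12, 2032.
November 12, 2032 is a listed holiday, so it moves to the preceding business day, November 11, 2032 (Thursday).
Counting 3 further business days from November 11, 2032 reaches November 17, 2032.
November 17, 2032 (Wednesday) is already a business day.
The final due date is November 17, 2032.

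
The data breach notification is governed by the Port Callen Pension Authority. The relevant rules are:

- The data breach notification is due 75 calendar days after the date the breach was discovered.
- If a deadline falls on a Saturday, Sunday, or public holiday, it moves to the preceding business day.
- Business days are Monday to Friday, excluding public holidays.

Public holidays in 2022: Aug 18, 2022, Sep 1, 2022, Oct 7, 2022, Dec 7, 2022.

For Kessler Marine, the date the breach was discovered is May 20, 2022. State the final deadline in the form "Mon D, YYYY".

Aug 3, 2022

From May 20, 2022, 75 calendar days later is Aug 3, 2022.
Aug 3, 2022 falls on a Wednesday, which is a business day, so no adjustment is needed.
The final due date is Aug 3, 2022.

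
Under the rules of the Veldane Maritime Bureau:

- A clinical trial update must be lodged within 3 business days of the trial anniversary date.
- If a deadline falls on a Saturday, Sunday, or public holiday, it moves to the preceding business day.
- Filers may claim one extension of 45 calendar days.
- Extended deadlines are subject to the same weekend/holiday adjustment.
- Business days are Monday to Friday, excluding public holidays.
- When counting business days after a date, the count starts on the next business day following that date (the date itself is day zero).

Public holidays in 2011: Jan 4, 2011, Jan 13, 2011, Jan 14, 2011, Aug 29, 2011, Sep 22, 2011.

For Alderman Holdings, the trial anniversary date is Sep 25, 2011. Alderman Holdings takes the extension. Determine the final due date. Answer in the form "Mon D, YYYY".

Nov 11, 2011

3 business days after Sep 25, 2011, excluding weekends and holidays, is Sep 28, 2011.
Sep 28, 2011 is a Wednesday and not a listed holiday, so it stands.
Add the 45 calendar-day extension to Sep 28, 2011: Nov 12, 2011.
Nov 12, 2011 is a Saturday, so it moves to the preceding business day, Nov 11, 2011 (Friday).
The final due date is Nov 11, 2011.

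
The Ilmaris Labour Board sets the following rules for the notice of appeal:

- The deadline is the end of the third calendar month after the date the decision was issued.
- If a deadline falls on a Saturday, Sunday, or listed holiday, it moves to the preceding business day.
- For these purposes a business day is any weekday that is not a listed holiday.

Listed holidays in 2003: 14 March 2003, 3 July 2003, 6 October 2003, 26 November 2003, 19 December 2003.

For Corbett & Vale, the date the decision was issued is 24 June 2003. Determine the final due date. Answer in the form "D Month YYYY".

3 months after 24 June 2003 is September 2003; that month ends on 30 September 2003.
Since 30 September 2003 is a Tuesday and not a holiday, the date is unchanged.
So the filing is due 30 September 2003.

30 September 2003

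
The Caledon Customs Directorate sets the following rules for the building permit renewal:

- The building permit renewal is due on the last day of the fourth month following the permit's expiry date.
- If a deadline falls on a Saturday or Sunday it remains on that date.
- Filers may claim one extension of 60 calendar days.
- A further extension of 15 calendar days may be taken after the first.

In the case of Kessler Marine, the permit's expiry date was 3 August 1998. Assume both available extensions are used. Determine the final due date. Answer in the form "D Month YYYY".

4 months after 3 August 1998 is December 1998; that month ends on 31 December 1998.
31 December 1998 falls on a Thursday. The rules make no weekend/holiday allowance, so it remains 31 December 1998.
Applying the 60-calendar-day extension: 31 December 1998 + 60 days = 1 March 1999.
1 March 1999 falls on a Monday. The rules make no weekend/holiday allowance, so it remains 1 March 1999.
With the 15-day extension, 1 March 1999 becomes 16 March 1999.
16 March 1999 falls on a Tuesday. The rules make no weekend/holiday allowance, so it remains 16 March 1999.
Deadline: 16 March 1999.

16 March 1999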